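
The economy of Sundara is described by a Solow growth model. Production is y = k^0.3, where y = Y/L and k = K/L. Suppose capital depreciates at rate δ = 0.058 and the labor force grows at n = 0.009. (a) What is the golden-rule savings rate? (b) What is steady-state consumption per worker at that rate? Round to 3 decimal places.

(a) s_gold = 0.300; (b) c_gold ≈ 1.331

n + δ = 0.009 + 0.058 = 0.067.
For Cobb-Douglas, s_gold equals capital's share: s_gold = 0.3.
Golden rule sets MPK = n+δ: 0.3·k^(0.3−1) = 0.067, so k_gold = (0.3/0.067)^(1/0.7) ≈ 8.5127.
y_gold = 8.5127^0.3 ≈ 1.9012; c_gold = (1−0.3)·y_gold ≈ 1.3308.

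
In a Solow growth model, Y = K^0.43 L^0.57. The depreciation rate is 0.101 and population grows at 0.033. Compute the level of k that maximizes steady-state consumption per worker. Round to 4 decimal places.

k_gold ≈ 7.7332

Capital per worker breaks even when investment replaces (n + δ)·k; here n + δ = 0.134.
Maximizing c = f(k) − (n+δ)·k gives f'(k) = n+δ, i.e. 0.43·k^(0.43−1) = 0.134, so k_gold = (0.43/0.134)^(1/0.57) ≈ 7.7332.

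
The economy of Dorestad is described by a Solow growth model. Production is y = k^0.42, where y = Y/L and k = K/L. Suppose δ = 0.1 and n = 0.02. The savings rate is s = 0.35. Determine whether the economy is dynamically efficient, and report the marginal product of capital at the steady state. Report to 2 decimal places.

dynamically efficient; MPK ≈ 0.14

Break-even investment rate: n + δ = 0.02 + 0.1 = 0.12.
Steady-state k*: s·k^0.42 = 0.12·k gives k* = (0.35/0.12)^(1/0.58) ≈ 6.3318.
MPK = 0.42·6.3318^(-0.58) ≈ 0.1440.
MPK > n+δ = 0.12, so the economy is dynamically efficient (under-saving).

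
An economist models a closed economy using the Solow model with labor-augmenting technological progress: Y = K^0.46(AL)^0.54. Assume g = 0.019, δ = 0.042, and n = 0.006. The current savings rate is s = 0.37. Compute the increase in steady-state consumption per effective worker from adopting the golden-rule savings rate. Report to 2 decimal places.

Δc ≈ 0.09

n + g + δ = 0.006 + 0.019 + 0.042 = 0.067.
Current steady state (s = 0.37): k* = (0.37/0.067)^(1/0.54) ≈ 23.6760, y* = 23.6760^0.46 ≈ 4.2873, c* = (1−0.37)·4.2873 ≈ 2.7010.
Maximizing c = f(k) − (n+g+δ)·k gives f'(k) = n+g+δ, i.e. 0.46·k^(0.46−1) = 0.067, so k_gold = (0.46/0.067)^(1/0.54) ≈ 35.4334.
y_gold = 35.4334^0.46 ≈ 5.1610, c_gold = y_gold − 0.067·k_gold ≈ 2.7869.
Gain: Δc = 2.7869 − 2.7010 ≈ 0.0859.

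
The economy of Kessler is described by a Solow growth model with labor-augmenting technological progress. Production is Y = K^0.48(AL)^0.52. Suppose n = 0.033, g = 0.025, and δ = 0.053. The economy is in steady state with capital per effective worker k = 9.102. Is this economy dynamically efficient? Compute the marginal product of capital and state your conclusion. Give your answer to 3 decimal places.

dynamically efficient; MPK ≈ 0.152

n + g + δ = 0.033 + 0.025 + 0.053 = 0.111.
MPK = 0.48·k^(0.48−1) = 0.48·9.102^(-0.52) ≈ 0.1522.
MPK > 0.111, so the economy is dynamically efficient (under-saving).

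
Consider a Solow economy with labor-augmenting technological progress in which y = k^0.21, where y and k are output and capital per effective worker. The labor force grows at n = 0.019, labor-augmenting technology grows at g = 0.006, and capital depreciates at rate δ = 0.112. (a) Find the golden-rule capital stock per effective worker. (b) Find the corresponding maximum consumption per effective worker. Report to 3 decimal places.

Break-even investment rate: n + g + δ = 0.019 + 0.006 + 0.112 = 0.137.
At the golden rule the marginal product of capital equals n+g+δ: 0.21·k^(0.21−1) = 0.137. Solving, k_gold = (0.21/0.137)^(1/0.79) ≈ 1.7172.
y_gold = 1.7172^0.21 ≈ 1.1202; c_gold = y_gold − 0.137·k_gold ≈ 0.8850.

(a) k_gold ≈ 1.717; (b) c_gold ≈ 0.885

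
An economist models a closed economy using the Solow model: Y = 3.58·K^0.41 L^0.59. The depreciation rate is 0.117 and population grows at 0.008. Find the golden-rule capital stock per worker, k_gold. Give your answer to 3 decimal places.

Capital per worker breaks even when investment replaces (n + δ)·k; here n + δ = 0.125.
Golden rule sets MPK = n+δ: 0.41·3.58·k^(0.41−1) = 0.125, so k_gold = (0.41·3.58/0.125)^(1/0.59) ≈ 65.0350.

k_gold ≈ 65.035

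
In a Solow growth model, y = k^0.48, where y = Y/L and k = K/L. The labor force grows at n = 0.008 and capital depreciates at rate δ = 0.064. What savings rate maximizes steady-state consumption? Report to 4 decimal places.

The effective depreciation rate is n + δ = 0.008 + 0.064 = 0.072.
At the golden rule MPK = n+δ, and in any Cobb-Douglas steady state s = (n+δ)·k/y = MPK·k/y = capital's share 0.48.

s_gold = 0.4800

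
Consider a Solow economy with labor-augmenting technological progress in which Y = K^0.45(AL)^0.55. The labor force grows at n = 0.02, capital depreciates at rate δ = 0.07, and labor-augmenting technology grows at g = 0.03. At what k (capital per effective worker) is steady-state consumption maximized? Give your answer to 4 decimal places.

k_gold ≈ 11.0584

n + g + δ = 0.02 + 0.03 + 0.07 = 0.12.
Maximizing c = f(k) − (n+g+δ)·k gives f'(k) = n+g+δ, i.e. 0.45·k^(0.45−1) = 0.12, so k_gold = (0.45/0.12)^(1/0.55) ≈ 11.0584.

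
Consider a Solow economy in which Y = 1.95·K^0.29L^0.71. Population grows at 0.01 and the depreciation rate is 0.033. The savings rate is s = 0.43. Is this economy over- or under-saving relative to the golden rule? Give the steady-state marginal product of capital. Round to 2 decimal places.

The effective depreciation rate is n + δ = 0.01 + 0.033 = 0.043.
Steady-state k*: s·A·k^0.29 = 0.043·k gives k* = (0.43·1.95/0.043)^(1/0.71) ≈ 65.6070.
MPK = 0.29·1.95·65.6070^(-0.71) ≈ 0.0290.
MPK < n+δ = 0.043, so the economy is dynamically inefficient (over-saving).

over-saving; MPK ≈ 0.03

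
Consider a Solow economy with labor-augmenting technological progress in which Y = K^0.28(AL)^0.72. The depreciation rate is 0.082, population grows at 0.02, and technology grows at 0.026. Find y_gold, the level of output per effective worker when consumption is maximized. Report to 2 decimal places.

The effective depreciation rate is n + g + δ = 0.02 + 0.026 + 0.082 = 0.128.
Golden rule sets MPK = n+g+δ: 0.28·k^(0.28−1) = 0.128, so k_gold = (0.28/0.128)^(1/0.72) ≈ 2.9659.
Output: y_gold = k_gold^0.28 = 2.9659^0.28 ≈ 1.3558.

y_gold ≈ 1.36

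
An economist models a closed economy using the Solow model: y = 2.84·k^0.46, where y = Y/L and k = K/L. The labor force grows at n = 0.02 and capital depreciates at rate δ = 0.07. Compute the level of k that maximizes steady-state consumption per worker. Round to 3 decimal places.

k_gold ≈ 141.757

Break-even investment rate: n + δ = 0.02 + 0.07 = 0.09.
Maximizing c = f(k) − (n+δ)·k gives f'(k) = n+δ, i.e. 0.46·2.84·k^(0.46−1) = 0.09, so k_gold = (0.46·2.84/0.09)^(1/0.54) ≈ 141.7568.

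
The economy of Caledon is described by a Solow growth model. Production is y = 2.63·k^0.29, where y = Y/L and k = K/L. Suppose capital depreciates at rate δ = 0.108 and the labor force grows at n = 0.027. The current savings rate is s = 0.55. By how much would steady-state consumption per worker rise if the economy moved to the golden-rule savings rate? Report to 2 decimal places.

Δc ≈ 0.67

n + δ = 0.027 + 0.108 = 0.135.
Current steady state (s = 0.55): k* = (0.55·2.63/0.135)^(1/0.71) ≈ 28.2282, y* = 2.63·28.2282^0.29 ≈ 6.9287, c* = (1−0.55)·6.9287 ≈ 3.1179.
At the golden rule the marginal product of capital equals n+δ: 0.29·2.63·k^(0.29−1) = 0.135. Solving, k_gold = (0.29·2.63/0.135)^(1/0.71) ≈ 11.4600.
y_gold = 2.63·11.4600^0.29 ≈ 5.3348, c_gold = y_gold − 0.135·k_gold ≈ 3.7877.
Gain: Δc = 3.7877 − 3.1179 ≈ 0.6698.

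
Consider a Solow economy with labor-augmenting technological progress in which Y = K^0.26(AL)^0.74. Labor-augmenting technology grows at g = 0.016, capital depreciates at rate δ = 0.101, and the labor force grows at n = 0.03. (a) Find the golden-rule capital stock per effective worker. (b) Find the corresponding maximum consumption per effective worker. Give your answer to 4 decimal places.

(a) k_gold ≈ 2.1611; (b) c_gold ≈ 0.9042

Capital per effective worker breaks even when investment replaces (n + g + δ)·k; here n + g + δ = 0.147.
Setting f'(k) = n+g+δ gives 0.26·k^(0.26−1) = 0.147, hence k_gold = (0.26/0.147)^(1/0.74) ≈ 2.1611.
y_gold = 2.1611^0.26 ≈ 1.2218; c_gold = y_gold − 0.147·k_gold ≈ 0.9042.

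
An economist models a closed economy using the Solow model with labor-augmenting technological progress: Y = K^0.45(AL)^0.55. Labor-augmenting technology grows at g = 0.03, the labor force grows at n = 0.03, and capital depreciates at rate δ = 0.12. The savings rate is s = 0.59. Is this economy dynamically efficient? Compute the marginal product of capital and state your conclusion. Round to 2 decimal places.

The effective depreciation rate is n + g + δ = 0.03 + 0.03 + 0.12 = 0.18.
Steady-state k*: s·k^0.45 = 0.18·k gives k* = (0.59/0.18)^(1/0.55) ≈ 8.6580.
MPK = 0.45·8.6580^(-0.55) ≈ 0.1373.
MPK < n+g+δ = 0.18, so the economy is dynamically inefficient (over-saving).

dynamically inefficient; MPK ≈ 0.14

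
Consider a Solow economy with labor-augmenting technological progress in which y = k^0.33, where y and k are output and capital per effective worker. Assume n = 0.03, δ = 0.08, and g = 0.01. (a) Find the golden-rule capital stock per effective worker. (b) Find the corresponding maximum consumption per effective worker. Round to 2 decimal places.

(a) k_gold ≈ 4.53; (b) c_gold ≈ 1.10

n + g + δ = 0.03 + 0.01 + 0.08 = 0.12.
Golden rule sets MPK = n+g+δ: 0.33·k^(0.33−1) = 0.12, so k_gold = (0.33/0.12)^(1/0.67) ≈ 4.5261.
y_gold = 4.5261^0.33 ≈ 1.6458; c_gold = y_gold − 0.12·k_gold ≈ 1.1027.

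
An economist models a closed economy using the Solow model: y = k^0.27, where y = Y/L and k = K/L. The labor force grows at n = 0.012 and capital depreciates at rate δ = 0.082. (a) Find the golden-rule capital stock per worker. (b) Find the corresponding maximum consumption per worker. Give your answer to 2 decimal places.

Break-even investment rate: n + δ = 0.012 + 0.082 = 0.094.
At the golden rule the marginal product of capital equals n+δ: 0.27·k^(0.27−1) = 0.094. Solving, k_gold = (0.27/0.094)^(1/0.73) ≈ 4.2435.
y_gold = 4.2435^0.27 ≈ 1.4774; c_gold = y_gold − 0.094·k_gold ≈ 1.0785.

(a) k_gold ≈ 4.24; (b) c_gold ≈ 1.08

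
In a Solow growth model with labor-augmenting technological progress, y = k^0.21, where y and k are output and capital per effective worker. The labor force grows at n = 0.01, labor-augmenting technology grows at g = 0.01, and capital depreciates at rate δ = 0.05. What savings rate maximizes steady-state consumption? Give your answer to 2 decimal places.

The effective depreciation rate is n + g + δ = 0.01 + 0.01 + 0.05 = 0.07.
At the golden rule MPK = n+g+δ, and in any Cobb-Douglas steady state s = (n+g+δ)·k/y = MPK·k/y = capital's share 0.21.

s_gold = 0.21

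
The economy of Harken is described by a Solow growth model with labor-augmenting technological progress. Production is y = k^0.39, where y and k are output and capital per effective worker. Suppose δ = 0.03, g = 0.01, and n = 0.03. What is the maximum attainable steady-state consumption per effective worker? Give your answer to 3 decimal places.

c_gold ≈ 1.829

n + g + δ = 0.03 + 0.01 + 0.03 = 0.07.
At the golden rule the marginal product of capital equals n+g+δ: 0.39·k^(0.39−1) = 0.07. Solving, k_gold = (0.39/0.07)^(1/0.61) ≈ 16.7069.
y_gold = 16.7069^0.39 ≈ 2.9987.
c_gold = y_gold − (n+g+δ)·k_gold = 2.9987 − 0.07·16.7069 ≈ 1.8292.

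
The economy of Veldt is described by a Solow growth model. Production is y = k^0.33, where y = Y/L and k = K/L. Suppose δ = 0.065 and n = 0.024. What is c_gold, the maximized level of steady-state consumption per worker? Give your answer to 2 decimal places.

The effective depreciation rate is n + δ = 0.024 + 0.065 = 0.089.
Setting f'(k) = n+δ gives 0.33·k^(0.33−1) = 0.089, hence k_gold = (0.33/0.089)^(1/0.67) ≈ 7.0703.
y_gold = 7.0703^0.33 ≈ 1.9068.
c_gold = y_gold − (n+δ)·k_gold = 1.9068 − 0.089·7.0703 ≈ 1.2776.

c_gold ≈ 1.28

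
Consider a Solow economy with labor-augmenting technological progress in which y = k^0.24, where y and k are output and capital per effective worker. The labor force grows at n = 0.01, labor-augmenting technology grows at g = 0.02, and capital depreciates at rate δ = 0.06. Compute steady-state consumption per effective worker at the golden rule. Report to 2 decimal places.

c_gold ≈ 1.04

Break-even investment rate: n + g + δ = 0.01 + 0.02 + 0.06 = 0.09.
Golden rule sets MPK = n+g+δ: 0.24·k^(0.24−1) = 0.09, so k_gold = (0.24/0.09)^(1/0.76) ≈ 3.6348.
y_gold = 3.6348^0.24 ≈ 1.3631.
c_gold = y_gold − (n+g+δ)·k_gold = 1.3631 − 0.09·3.6348 ≈ 1.0359.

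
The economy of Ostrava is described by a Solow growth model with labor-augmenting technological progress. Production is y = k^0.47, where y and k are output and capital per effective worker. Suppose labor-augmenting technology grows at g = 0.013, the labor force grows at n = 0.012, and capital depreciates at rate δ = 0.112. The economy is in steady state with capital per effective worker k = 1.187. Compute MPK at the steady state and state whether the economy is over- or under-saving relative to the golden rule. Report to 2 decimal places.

under-saving; MPK ≈ 0.43

n + g + δ = 0.012 + 0.013 + 0.112 = 0.137.
MPK = 0.47·k^(0.47−1) = 0.47·1.187^(-0.53) ≈ 0.4292.
MPK > 0.137, so the economy is dynamically efficient (under-saving).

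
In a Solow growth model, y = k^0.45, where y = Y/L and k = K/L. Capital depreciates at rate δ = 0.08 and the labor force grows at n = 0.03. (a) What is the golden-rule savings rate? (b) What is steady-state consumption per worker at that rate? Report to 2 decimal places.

n + δ = 0.03 + 0.08 = 0.11.
For Cobb-Douglas, s_gold equals capital's share: s_gold = 0.45.
Golden rule sets MPK = n+δ: 0.45·k^(0.45−1) = 0.11, so k_gold = (0.45/0.11)^(1/0.55) ≈ 12.9539.
y_gold = 12.9539^0.45 ≈ 3.1665; c_gold = (1−0.45)·y_gold ≈ 1.7416.

(a) s_gold = 0.45; (b) c_gold ≈ 1.74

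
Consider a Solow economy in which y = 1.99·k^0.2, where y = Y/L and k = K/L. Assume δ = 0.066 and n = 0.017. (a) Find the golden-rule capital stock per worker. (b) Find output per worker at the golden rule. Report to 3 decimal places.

The effective depreciation rate is n + δ = 0.017 + 0.066 = 0.083.
Golden rule sets MPK = n+δ: 0.2·1.99·k^(0.2−1) = 0.083, so k_gold = (0.2·1.99/0.083)^(1/0.8) ≈ 7.0959.
y_gold = 1.99·7.0959^0.2 ≈ 2.9448.

(a) k_gold ≈ 7.096; (b) y_gold ≈ 2.945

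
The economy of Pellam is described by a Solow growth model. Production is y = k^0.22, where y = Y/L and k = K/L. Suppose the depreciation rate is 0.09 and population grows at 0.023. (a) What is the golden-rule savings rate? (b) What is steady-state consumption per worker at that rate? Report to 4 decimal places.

(a) s_gold = 0.2200; (b) c_gold ≈ 0.9412

The effective depreciation rate is n + δ = 0.023 + 0.09 = 0.113.
For Cobb-Douglas, s_gold equals capital's share: s_gold = 0.22.
Golden rule sets MPK = n+δ: 0.22·k^(0.22−1) = 0.113, so k_gold = (0.22/0.113)^(1/0.78) ≈ 2.3494.
y_gold = 2.3494^0.22 ≈ 1.2067; c_gold = (1−0.22)·y_gold ≈ 0.9412.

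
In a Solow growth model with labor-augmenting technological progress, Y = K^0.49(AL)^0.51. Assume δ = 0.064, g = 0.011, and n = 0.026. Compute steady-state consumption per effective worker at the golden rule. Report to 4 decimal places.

c_gold ≈ 2.3257

The effective depreciation rate is n + g + δ = 0.026 + 0.011 + 0.064 = 0.101.
Setting f'(k) = n+g+δ gives 0.49·k^(0.49−1) = 0.101, hence k_gold = (0.49/0.101)^(1/0.51) ≈ 22.1234.
y_gold = 22.1234^0.49 ≈ 4.5601.
c_gold = y_gold − (n+g+δ)·k_gold = 4.5601 − 0.101·22.1234 ≈ 2.3257.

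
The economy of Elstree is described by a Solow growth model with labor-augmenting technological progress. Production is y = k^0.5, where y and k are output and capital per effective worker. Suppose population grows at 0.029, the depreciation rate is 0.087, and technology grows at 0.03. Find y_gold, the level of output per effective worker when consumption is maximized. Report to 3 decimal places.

Capital per effective worker breaks even when investment replaces (n + g + δ)·k; here n + g + δ = 0.146.
At the golden rule the marginal product of capital equals n+g+δ: 0.5·k^(0.5−1) = 0.146. Solving, k_gold = (0.5/0.146)^(1/0.5) ≈ 11.7283.
Output: y_gold = k_gold^0.5 = 11.7283^0.5 ≈ 3.4247.

y_gold ≈ 3.425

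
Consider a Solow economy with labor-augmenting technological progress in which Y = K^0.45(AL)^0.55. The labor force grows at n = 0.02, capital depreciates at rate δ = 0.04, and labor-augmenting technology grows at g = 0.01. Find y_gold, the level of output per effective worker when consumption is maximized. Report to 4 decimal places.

Break-even investment rate: n + g + δ = 0.02 + 0.01 + 0.04 = 0.07.
At the golden rule the marginal product of capital equals n+g+δ: 0.45·k^(0.45−1) = 0.07. Solving, k_gold = (0.45/0.07)^(1/0.55) ≈ 29.4645.
Output: y_gold = k_gold^0.45 = 29.4645^0.45 ≈ 4.5834.

y_gold ≈ 4.5834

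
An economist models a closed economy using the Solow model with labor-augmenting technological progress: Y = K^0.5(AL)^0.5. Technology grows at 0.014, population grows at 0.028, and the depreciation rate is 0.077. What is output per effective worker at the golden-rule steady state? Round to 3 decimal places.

The effective depreciation rate is n + g + δ = 0.028 + 0.014 + 0.077 = 0.119.
Golden rule sets MPK = n+g+δ: 0.5·k^(0.5−1) = 0.119, so k_gold = (0.5/0.119)^(1/0.5) ≈ 17.6541.
Output: y_gold = k_gold^0.5 = 17.6541^0.5 ≈ 4.2017.

y_gold ≈ 4.202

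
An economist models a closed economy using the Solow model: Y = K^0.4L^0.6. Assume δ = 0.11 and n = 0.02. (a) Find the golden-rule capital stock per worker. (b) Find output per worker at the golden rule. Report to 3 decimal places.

(a) k_gold ≈ 6.509; (b) y_gold ≈ 2.115

n + δ = 0.02 + 0.11 = 0.13.
Setting f'(k) = n+δ gives 0.4·k^(0.4−1) = 0.13, hence k_gold = (0.4/0.13)^(1/0.6) ≈ 6.5092.
y_gold = 6.5092^0.4 ≈ 2.1155.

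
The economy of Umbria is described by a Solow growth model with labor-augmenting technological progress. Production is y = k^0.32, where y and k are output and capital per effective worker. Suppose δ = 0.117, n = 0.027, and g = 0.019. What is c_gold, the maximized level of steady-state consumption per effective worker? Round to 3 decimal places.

n + g + δ = 0.027 + 0.019 + 0.117 = 0.163.
Setting f'(k) = n+g+δ gives 0.32·k^(0.32−1) = 0.163, hence k_gold = (0.32/0.163)^(1/0.68) ≈ 2.6967.
y_gold = 2.6967^0.32 ≈ 1.3736.
c_gold = y_gold − (n+g+δ)·k_gold = 1.3736 − 0.163·2.6967 ≈ 0.9341.

c_gold ≈ 0.934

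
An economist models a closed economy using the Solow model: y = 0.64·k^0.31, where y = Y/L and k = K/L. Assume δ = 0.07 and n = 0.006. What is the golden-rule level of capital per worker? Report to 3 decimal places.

k_gold ≈ 4.017

n + δ = 0.006 + 0.07 = 0.076.
Maximizing c = f(k) − (n+δ)·k gives f'(k) = n+δ, i.e. 0.31·0.64·k^(0.31−1) = 0.076, so k_gold = (0.31·0.64/0.076)^(1/0.69) ≈ 4.0175.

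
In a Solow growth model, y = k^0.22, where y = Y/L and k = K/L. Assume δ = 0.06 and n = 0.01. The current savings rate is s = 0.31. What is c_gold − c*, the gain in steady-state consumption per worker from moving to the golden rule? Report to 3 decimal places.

Capital per worker breaks even when investment replaces (n + δ)·k; here n + δ = 0.07.
Current steady state (s = 0.31): k* = (0.31/0.07)^(1/0.78) ≈ 6.7382, y* = 6.7382^0.22 ≈ 1.5215, c* = (1−0.31)·1.5215 ≈ 1.0499.
Golden rule sets MPK = n+δ: 0.22·k^(0.22−1) = 0.07, so k_gold = (0.22/0.07)^(1/0.78) ≈ 4.3411.
y_gold = 4.3411^0.22 ≈ 1.3812, c_gold = y_gold − 0.07·k_gold ≈ 1.0774.
Gain: Δc = 1.0774 − 1.0499 ≈ 0.0275.

Δc ≈ 0.028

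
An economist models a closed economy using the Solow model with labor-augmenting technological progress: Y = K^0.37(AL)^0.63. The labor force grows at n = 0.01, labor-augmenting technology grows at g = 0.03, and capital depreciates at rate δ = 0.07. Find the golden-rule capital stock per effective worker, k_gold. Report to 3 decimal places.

k_gold ≈ 6.858

n + g + δ = 0.01 + 0.03 + 0.07 = 0.11.
At the golden rule the marginal product of capital equals n+g+δ: 0.37·k^(0.37−1) = 0.11. Solving, k_gold = (0.37/0.11)^(1/0.63) ≈ 6.8581.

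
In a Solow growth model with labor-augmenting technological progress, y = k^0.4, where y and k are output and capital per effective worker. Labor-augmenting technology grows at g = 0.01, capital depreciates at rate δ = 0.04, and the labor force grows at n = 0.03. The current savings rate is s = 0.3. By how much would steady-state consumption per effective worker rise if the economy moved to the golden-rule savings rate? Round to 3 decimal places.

n + g + δ = 0.03 + 0.01 + 0.04 = 0.08.
Current steady state (s = 0.3): k* = (0.3/0.08)^(1/0.6) ≈ 9.0515, y* = 9.0515^0.4 ≈ 2.4137, c* = (1−0.3)·2.4137 ≈ 1.6896.
At the golden rule the marginal product of capital equals n+g+δ: 0.4·k^(0.4−1) = 0.08. Solving, k_gold = (0.4/0.08)^(1/0.6) ≈ 14.6201.
y_gold = 14.6201^0.4 ≈ 2.9240, c_gold = y_gold − 0.08·k_gold ≈ 1.7544.
Gain: Δc = 1.7544 − 1.6896 ≈ 0.0648.

Δc ≈ 0.065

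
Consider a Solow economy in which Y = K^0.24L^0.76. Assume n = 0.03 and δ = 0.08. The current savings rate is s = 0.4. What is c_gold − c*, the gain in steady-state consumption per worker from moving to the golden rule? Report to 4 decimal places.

Capital per worker breaks even when investment replaces (n + δ)·k; here n + δ = 0.11.
Current steady state (s = 0.4): k* = (0.4/0.11)^(1/0.76) ≈ 5.4666, y* = 5.4666^0.24 ≈ 1.5033, c* = (1−0.4)·1.5033 ≈ 0.9020.
Maximizing c = f(k) − (n+δ)·k gives f'(k) = n+δ, i.e. 0.24·k^(0.24−1) = 0.11, so k_gold = (0.24/0.11)^(1/0.76) ≈ 2.7913.
y_gold = 2.7913^0.24 ≈ 1.2794, c_gold = y_gold − 0.11·k_gold ≈ 0.9723.
Gain: Δc = 0.9723 − 0.9020 ≈ 0.0703.

Δc ≈ 0.0703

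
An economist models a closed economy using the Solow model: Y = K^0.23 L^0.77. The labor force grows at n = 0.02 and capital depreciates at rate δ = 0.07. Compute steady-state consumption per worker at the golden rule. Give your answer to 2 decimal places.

c_gold ≈ 1.02

n + δ = 0.02 + 0.07 = 0.09.
Golden rule sets MPK = n+δ: 0.23·k^(0.23−1) = 0.09, so k_gold = (0.23/0.09)^(1/0.77) ≈ 3.3822.
y_gold = 3.3822^0.23 ≈ 1.3235.
c_gold = y_gold − (n+δ)·k_gold = 1.3235 − 0.09·3.3822 ≈ 1.0191.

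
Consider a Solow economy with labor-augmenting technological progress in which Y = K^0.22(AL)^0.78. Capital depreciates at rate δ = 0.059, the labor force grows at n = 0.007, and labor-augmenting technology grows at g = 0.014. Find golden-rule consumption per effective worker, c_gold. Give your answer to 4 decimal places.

c_gold ≈ 1.0375

Capital per effective worker breaks even when investment replaces (n + g + δ)·k; here n + g + δ = 0.08.
Golden rule sets MPK = n+g+δ: 0.22·k^(0.22−1) = 0.08, so k_gold = (0.22/0.08)^(1/0.78) ≈ 3.6580.
y_gold = 3.6580^0.22 ≈ 1.3302.
c_gold = y_gold − (n+g+δ)·k_gold = 1.3302 − 0.08·3.6580 ≈ 1.0375.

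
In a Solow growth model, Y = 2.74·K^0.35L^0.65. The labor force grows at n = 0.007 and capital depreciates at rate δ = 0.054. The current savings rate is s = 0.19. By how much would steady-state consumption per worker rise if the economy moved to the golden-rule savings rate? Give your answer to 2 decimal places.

The effective depreciation rate is n + δ = 0.007 + 0.054 = 0.061.
Current steady state (s = 0.19): k* = (0.19·2.74/0.061)^(1/0.65) ≈ 27.0755, y* = 2.74·27.0755^0.35 ≈ 8.6926, c* = (1−0.19)·8.6926 ≈ 7.0410.
Golden rule sets MPK = n+δ: 0.35·2.74·k^(0.35−1) = 0.061, so k_gold = (0.35·2.74/0.061)^(1/0.65) ≈ 69.3030.
y_gold = 2.74·69.3030^0.35 ≈ 12.0785, c_gold = y_gold − 0.061·k_gold ≈ 7.8510.
Gain: Δc = 7.8510 − 7.0410 ≈ 0.8100.

Δc ≈ 0.81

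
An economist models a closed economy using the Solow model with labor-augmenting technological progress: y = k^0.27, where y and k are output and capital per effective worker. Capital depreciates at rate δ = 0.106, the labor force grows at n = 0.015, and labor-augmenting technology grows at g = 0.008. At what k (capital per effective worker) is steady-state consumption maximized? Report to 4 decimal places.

n + g + δ = 0.015 + 0.008 + 0.106 = 0.129.
Setting f'(k) = n+g+δ gives 0.27·k^(0.27−1) = 0.129, hence k_gold = (0.27/0.129)^(1/0.73) ≈ 2.7505.

k_gold ≈ 2.7505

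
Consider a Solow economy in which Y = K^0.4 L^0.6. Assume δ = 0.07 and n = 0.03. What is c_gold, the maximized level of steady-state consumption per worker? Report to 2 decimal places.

Break-even investment rate: n + δ = 0.03 + 0.07 = 0.1.
At the golden rule the marginal product of capital equals n+δ: 0.4·k^(0.4−1) = 0.1. Solving, k_gold = (0.4/0.1)^(1/0.6) ≈ 10.0794.
y_gold = 10.0794^0.4 ≈ 2.5198.
c_gold = y_gold − (n+δ)·k_gold = 2.5198 − 0.1·10.0794 ≈ 1.5119.

c_gold ≈ 1.51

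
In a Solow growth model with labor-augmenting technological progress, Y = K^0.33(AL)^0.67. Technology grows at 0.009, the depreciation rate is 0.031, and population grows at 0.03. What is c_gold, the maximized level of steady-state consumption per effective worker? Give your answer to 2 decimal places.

c_gold ≈ 1.44

Break-even investment rate: n + g + δ = 0.03 + 0.009 + 0.031 = 0.07.
Maximizing c = f(k) − (n+g+δ)·k gives f'(k) = n+g+δ, i.e. 0.33·k^(0.33−1) = 0.07, so k_gold = (0.33/0.07)^(1/0.67) ≈ 10.1181.
y_gold = 10.1181^0.33 ≈ 2.1463.
c_gold = y_gold − (n+g+δ)·k_gold = 2.1463 − 0.07·10.1181 ≈ 1.4380.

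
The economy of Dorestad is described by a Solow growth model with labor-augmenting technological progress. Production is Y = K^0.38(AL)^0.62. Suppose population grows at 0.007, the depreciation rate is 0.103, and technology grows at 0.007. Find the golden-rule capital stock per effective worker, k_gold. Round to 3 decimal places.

k_gold ≈ 6.686

The effective depreciation rate is n + g + δ = 0.007 + 0.007 + 0.103 = 0.117.
Maximizing c = f(k) − (n+g+δ)·k gives f'(k) = n+g+δ, i.e. 0.38·k^(0.38−1) = 0.117, so k_gold = (0.38/0.117)^(1/0.62) ≈ 6.6859.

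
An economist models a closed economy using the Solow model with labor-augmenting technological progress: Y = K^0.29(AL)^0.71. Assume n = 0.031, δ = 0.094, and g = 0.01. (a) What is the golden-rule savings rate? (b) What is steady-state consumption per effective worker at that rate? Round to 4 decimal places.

Break-even investment rate: n + g + δ = 0.031 + 0.01 + 0.094 = 0.135.
For Cobb-Douglas, s_gold equals capital's share: s_gold = 0.29.
Setting f'(k) = n+g+δ gives 0.29·k^(0.29−1) = 0.135, hence k_gold = (0.29/0.135)^(1/0.71) ≈ 2.9356.
y_gold = 2.9356^0.29 ≈ 1.3666; c_gold = (1−0.29)·y_gold ≈ 0.9703.

(a) s_gold = 0.2900; (b) c_gold ≈ 0.9703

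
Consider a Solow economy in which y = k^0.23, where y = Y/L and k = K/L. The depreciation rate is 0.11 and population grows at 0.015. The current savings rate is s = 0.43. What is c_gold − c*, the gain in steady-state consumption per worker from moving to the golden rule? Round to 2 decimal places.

Capital per worker breaks even when investment replaces (n + δ)·k; here n + δ = 0.125.
Current steady state (s = 0.43): k* = (0.43/0.125)^(1/0.77) ≈ 4.9754, y* = 4.9754^0.23 ≈ 1.4463, c* = (1−0.43)·1.4463 ≈ 0.8244.
Setting f'(k) = n+δ gives 0.23·k^(0.23−1) = 0.125, hence k_gold = (0.23/0.125)^(1/0.77) ≈ 2.2076.
y_gold = 2.2076^0.23 ≈ 1.1998, c_gold = y_gold − 0.125·k_gold ≈ 0.9238.
Gain: Δc = 0.9238 − 0.8244 ≈ 0.0994.

Δc ≈ 0.10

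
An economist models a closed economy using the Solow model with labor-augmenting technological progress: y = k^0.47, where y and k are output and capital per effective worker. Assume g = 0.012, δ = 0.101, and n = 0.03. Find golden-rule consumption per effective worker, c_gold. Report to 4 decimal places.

c_gold ≈ 1.5224

Break-even investment rate: n + g + δ = 0.03 + 0.012 + 0.101 = 0.143.
At the golden rule the marginal product of capital equals n+g+δ: 0.47·k^(0.47−1) = 0.143. Solving, k_gold = (0.47/0.143)^(1/0.53) ≈ 9.4411.
y_gold = 9.4411^0.47 ≈ 2.8725.
c_gold = y_gold − (n+g+δ)·k_gold = 2.8725 − 0.143·9.4411 ≈ 1.5224.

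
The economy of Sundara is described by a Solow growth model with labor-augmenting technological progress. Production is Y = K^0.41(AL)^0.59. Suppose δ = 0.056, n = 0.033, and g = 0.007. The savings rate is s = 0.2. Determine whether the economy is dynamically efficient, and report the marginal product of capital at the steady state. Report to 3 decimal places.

dynamically efficient; MPK ≈ 0.197

n + g + δ = 0.033 + 0.007 + 0.056 = 0.096.
Steady-state k*: s·k^0.41 = 0.096·k gives k* = (0.2/0.096)^(1/0.59) ≈ 3.4695.
MPK = 0.41·3.4695^(-0.59) ≈ 0.1968.
MPK > n+g+δ = 0.096, so the economy is dynamically efficient (under-saving).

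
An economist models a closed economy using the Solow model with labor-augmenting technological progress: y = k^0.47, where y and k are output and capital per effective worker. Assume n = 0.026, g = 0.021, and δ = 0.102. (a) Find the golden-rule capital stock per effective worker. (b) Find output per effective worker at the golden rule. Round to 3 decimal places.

(a) k_gold ≈ 8.737; (b) y_gold ≈ 2.770

The effective depreciation rate is n + g + δ = 0.026 + 0.021 + 0.102 = 0.149.
Maximizing c = f(k) − (n+g+δ)·k gives f'(k) = n+g+δ, i.e. 0.47·k^(0.47−1) = 0.149, so k_gold = (0.47/0.149)^(1/0.53) ≈ 8.7366.
y_gold = 8.7366^0.47 ≈ 2.7697.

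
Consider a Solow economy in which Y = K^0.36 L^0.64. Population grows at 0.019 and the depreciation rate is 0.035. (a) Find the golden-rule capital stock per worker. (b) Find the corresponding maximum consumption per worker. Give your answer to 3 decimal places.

(a) k_gold ≈ 19.380; (b) c_gold ≈ 1.860

Break-even investment rate: n + δ = 0.019 + 0.035 = 0.054.
At the golden rule the marginal product of capital equals n+δ: 0.36·k^(0.36−1) = 0.054. Solving, k_gold = (0.36/0.054)^(1/0.64) ≈ 19.3802.
y_gold = 19.3802^0.36 ≈ 2.9070; c_gold = y_gold − 0.054·k_gold ≈ 1.8605.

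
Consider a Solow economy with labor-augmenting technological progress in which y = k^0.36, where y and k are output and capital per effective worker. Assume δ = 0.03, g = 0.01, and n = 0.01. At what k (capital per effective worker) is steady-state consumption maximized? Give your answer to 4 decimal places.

The effective depreciation rate is n + g + δ = 0.01 + 0.01 + 0.03 = 0.05.
Golden rule sets MPK = n+g+δ: 0.36·k^(0.36−1) = 0.05, so k_gold = (0.36/0.05)^(1/0.64) ≈ 21.8566.

k_gold ≈ 21.8566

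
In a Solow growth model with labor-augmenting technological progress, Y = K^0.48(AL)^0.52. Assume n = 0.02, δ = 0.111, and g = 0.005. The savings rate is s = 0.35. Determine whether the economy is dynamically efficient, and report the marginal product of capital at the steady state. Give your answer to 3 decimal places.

dynamically efficient; MPK ≈ 0.187

Break-even investment rate: n + g + δ = 0.02 + 0.005 + 0.111 = 0.136.
Steady-state k*: s·k^0.48 = 0.136·k gives k* = (0.35/0.136)^(1/0.52) ≈ 6.1586.
MPK = 0.48·6.1586^(-0.52) ≈ 0.1865.
MPK > n+g+δ = 0.136, so the economy is dynamically efficient (under-saving).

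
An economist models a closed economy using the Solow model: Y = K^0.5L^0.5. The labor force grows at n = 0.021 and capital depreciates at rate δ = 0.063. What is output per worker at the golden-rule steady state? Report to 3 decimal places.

The effective depreciation rate is n + δ = 0.021 + 0.063 = 0.084.
Maximizing c = f(k) − (n+δ)·k gives f'(k) = n+δ, i.e. 0.5·k^(0.5−1) = 0.084, so k_gold = (0.5/0.084)^(1/0.5) ≈ 35.4308.
Output: y_gold = k_gold^0.5 = 35.4308^0.5 ≈ 5.9524.

y_gold ≈ 5.952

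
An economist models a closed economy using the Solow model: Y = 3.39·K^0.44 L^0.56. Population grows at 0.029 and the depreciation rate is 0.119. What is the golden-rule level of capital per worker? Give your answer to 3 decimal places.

Break-even investment rate: n + δ = 0.029 + 0.119 = 0.148.
At the golden rule the marginal product of capital equals n+δ: 0.44·3.39·k^(0.44−1) = 0.148. Solving, k_gold = (0.44·3.39/0.148)^(1/0.56) ≈ 61.9112.

k_gold ≈ 61.911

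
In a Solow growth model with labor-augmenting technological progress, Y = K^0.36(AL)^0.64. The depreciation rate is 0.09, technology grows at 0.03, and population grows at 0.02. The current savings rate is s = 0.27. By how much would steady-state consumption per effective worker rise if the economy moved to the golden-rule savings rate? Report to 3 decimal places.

Capital per effective worker breaks even when investment replaces (n + g + δ)·k; here n + g + δ = 0.14.
Current steady state (s = 0.27): k* = (0.27/0.14)^(1/0.64) ≈ 2.7905, y* = 2.7905^0.36 ≈ 1.4469, c* = (1−0.27)·1.4469 ≈ 1.0563.
Setting f'(k) = n+g+δ gives 0.36·k^(0.36−1) = 0.14, hence k_gold = (0.36/0.14)^(1/0.64) ≈ 4.3742.
y_gold = 4.3742^0.36 ≈ 1.7011, c_gold = y_gold − 0.14·k_gold ≈ 1.0887.
Gain: Δc = 1.0887 − 1.0563 ≈ 0.0324.

Δc ≈ 0.032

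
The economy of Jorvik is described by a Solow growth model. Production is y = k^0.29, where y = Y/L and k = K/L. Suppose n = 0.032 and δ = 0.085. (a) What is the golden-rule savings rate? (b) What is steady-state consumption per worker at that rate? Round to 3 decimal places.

The effective depreciation rate is n + δ = 0.032 + 0.085 = 0.117.
For Cobb-Douglas, s_gold equals capital's share: s_gold = 0.29.
Golden rule sets MPK = n+δ: 0.29·k^(0.29−1) = 0.117, so k_gold = (0.29/0.117)^(1/0.71) ≈ 3.5911.
y_gold = 3.5911^0.29 ≈ 1.4488; c_gold = (1−0.29)·y_gold ≈ 1.0287.

(a) s_gold = 0.290; (b) c_gold ≈ 1.029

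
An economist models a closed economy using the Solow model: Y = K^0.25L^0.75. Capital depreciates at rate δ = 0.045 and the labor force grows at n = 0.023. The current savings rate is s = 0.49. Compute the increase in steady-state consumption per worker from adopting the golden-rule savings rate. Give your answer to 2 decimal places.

The effective depreciation rate is n + δ = 0.023 + 0.045 = 0.068.
Current steady state (s = 0.49): k* = (0.49/0.068)^(1/0.75) ≈ 13.9182, y* = 13.9182^0.25 ≈ 1.9315, c* = (1−0.49)·1.9315 ≈ 0.9851.
At the golden rule the marginal product of capital equals n+δ: 0.25·k^(0.25−1) = 0.068. Solving, k_gold = (0.25/0.068)^(1/0.75) ≈ 5.6742.
y_gold = 5.6742^0.25 ≈ 1.5434, c_gold = y_gold − 0.068·k_gold ≈ 1.1575.
Gain: Δc = 1.1575 − 0.9851 ≈ 0.1725.

Δc ≈ 0.17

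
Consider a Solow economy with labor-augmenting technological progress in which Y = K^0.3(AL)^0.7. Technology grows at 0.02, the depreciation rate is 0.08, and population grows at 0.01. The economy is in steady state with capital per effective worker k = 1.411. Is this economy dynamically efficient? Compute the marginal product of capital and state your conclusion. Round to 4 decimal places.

n + g + δ = 0.01 + 0.02 + 0.08 = 0.11.
MPK = 0.3·k^(0.3−1) = 0.3·1.411^(-0.7) ≈ 0.2358.
MPK > 0.11, so the economy is dynamically efficient (under-saving).

dynamically efficient; MPK ≈ 0.2358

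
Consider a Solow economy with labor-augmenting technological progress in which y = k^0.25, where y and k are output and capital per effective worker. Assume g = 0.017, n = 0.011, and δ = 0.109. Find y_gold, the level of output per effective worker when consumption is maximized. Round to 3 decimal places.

Break-even investment rate: n + g + δ = 0.011 + 0.017 + 0.109 = 0.137.
Golden rule sets MPK = n+g+δ: 0.25·k^(0.25−1) = 0.137, so k_gold = (0.25/0.137)^(1/0.75) ≈ 2.2299.
Output: y_gold = k_gold^0.25 = 2.2299^0.25 ≈ 1.2220.

y_gold ≈ 1.222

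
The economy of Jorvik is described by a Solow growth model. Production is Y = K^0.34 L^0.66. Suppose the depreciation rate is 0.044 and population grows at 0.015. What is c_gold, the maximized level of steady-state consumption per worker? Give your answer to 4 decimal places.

Capital per worker breaks even when investment replaces (n + δ)·k; here n + δ = 0.059.
At the golden rule the marginal product of capital equals n+δ: 0.34·k^(0.34−1) = 0.059. Solving, k_gold = (0.34/0.059)^(1/0.66) ≈ 14.2058.
y_gold = 14.2058^0.34 ≈ 2.4651.
c_gold = y_gold − (n+δ)·k_gold = 2.4651 − 0.059·14.2058 ≈ 1.6270.

c_gold ≈ 1.6270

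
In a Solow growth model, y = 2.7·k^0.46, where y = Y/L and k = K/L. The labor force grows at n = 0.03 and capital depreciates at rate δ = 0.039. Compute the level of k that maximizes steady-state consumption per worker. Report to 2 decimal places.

n + δ = 0.03 + 0.039 = 0.069.
Setting f'(k) = n+δ gives 0.46·2.7·k^(0.46−1) = 0.069, hence k_gold = (0.46·2.7/0.069)^(1/0.54) ≈ 211.1440.

k_gold ≈ 211.14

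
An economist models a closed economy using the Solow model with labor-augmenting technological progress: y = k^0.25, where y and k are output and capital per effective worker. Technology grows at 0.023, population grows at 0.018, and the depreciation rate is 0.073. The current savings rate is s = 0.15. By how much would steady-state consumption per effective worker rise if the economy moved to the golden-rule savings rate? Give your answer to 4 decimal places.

The effective depreciation rate is n + g + δ = 0.018 + 0.023 + 0.073 = 0.114.
Current steady state (s = 0.15): k* = (0.15/0.114)^(1/0.75) ≈ 1.4418, y* = 1.4418^0.25 ≈ 1.0958, c* = (1−0.15)·1.0958 ≈ 0.9314.
Maximizing c = f(k) − (n+g+δ)·k gives f'(k) = n+g+δ, i.e. 0.25·k^(0.25−1) = 0.114, so k_gold = (0.25/0.114)^(1/0.75) ≈ 2.8491.
y_gold = 2.8491^0.25 ≈ 1.2992, c_gold = y_gold − 0.114·k_gold ≈ 0.9744.
Gain: Δc = 0.9744 − 0.9314 ≈ 0.0430.

Δc ≈ 0.0430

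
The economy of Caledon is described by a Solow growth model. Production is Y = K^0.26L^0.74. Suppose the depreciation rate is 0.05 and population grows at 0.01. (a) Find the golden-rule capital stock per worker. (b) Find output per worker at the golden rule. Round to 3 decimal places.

The effective depreciation rate is n + δ = 0.01 + 0.05 = 0.06.
Golden rule sets MPK = n+δ: 0.26·k^(0.26−1) = 0.06, so k_gold = (0.26/0.06)^(1/0.74) ≈ 7.2539.
y_gold = 7.2539^0.26 ≈ 1.6740.

(a) k_gold ≈ 7.254; (b) y_gold ≈ 1.674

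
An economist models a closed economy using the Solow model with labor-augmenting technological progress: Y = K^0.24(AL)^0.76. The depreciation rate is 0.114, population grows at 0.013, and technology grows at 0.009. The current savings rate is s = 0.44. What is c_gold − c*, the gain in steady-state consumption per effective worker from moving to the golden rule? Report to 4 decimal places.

Break-even investment rate: n + g + δ = 0.013 + 0.009 + 0.114 = 0.136.
Current steady state (s = 0.44): k* = (0.44/0.136)^(1/0.76) ≈ 4.6875, y* = 4.6875^0.24 ≈ 1.4489, c* = (1−0.44)·1.4489 ≈ 0.8114.
Maximizing c = f(k) − (n+g+δ)·k gives f'(k) = n+g+δ, i.e. 0.24·k^(0.24−1) = 0.136, so k_gold = (0.24/0.136)^(1/0.76) ≈ 2.1114.
y_gold = 2.1114^0.24 ≈ 1.1965, c_gold = y_gold − 0.136·k_gold ≈ 0.9093.
Gain: Δc = 0.9093 − 0.8114 ≈ 0.0979.

Δc ≈ 0.0979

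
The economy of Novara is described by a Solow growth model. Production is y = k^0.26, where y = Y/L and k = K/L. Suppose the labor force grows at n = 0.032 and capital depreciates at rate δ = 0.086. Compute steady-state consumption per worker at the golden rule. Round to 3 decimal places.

c_gold ≈ 0.977

n + δ = 0.032 + 0.086 = 0.118.
At the golden rule the marginal product of capital equals n+δ: 0.26·k^(0.26−1) = 0.118. Solving, k_gold = (0.26/0.118)^(1/0.74) ≈ 2.9083.
y_gold = 2.9083^0.26 ≈ 1.3199.
c_gold = y_gold − (n+δ)·k_gold = 1.3199 − 0.118·2.9083 ≈ 0.9767.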